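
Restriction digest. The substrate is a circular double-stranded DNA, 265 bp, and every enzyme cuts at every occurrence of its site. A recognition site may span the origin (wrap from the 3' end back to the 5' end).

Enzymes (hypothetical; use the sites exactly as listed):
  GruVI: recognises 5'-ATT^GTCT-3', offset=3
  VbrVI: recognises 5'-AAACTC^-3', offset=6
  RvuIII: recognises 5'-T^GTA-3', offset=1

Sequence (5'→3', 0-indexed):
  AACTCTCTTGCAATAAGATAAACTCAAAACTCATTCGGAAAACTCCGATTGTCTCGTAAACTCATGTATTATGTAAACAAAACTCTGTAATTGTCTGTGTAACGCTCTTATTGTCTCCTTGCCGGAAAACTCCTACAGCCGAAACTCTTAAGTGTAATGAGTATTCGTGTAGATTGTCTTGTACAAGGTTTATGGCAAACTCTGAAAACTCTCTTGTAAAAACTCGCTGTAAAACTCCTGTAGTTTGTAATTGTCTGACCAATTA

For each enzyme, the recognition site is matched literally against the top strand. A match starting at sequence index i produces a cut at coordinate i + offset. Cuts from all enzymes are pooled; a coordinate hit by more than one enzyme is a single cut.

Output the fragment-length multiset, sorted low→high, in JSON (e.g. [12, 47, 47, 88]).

[1,2,2,3,4,5,5,6,6,6,6,7,7,7,7,9,9,10,13,13,13,14,15,15,18,20,20,22]

Site scan:
  GruVI (ATTGTCT, off=3): starts [47, 89, 109, 172, 249] → cuts [50, 92, 112, 175, 252]
  VbrVI (AAACTC, off=6): starts [19, 26, 39, 57, 79, 126, 141, 196, 205, 219, 231, 264] → cuts [5, 25, 32, 45, 63, 85, 132, 147, 202, 211, 225, 237]
  RvuIII (TGTA, off=1): starts [64, 71, 85, 97, 152, 167, 179, 214, 227, 238, 245] → cuts [65, 72, 86, 98, 153, 168, 180, 215, 228, 239, 246]

Pooled cuts: [5, 25, 32, 45, 50, 63, 65, 72, 85, 86, 92, 98, 112, 132, 147, 153, 168, 175, 180, 202, 211, 215, 225, 228, 237, 239, 246, 252]

Fragment lengths:
  5→25: 20 bp
  25→32: 7 bp
  32→45: 13 bp
  45→50: 5 bp
  50→63: 13 bp
  63→65: 2 bp
  65→72: 7 bp
  72→85: 13 bp
  85→86: 1 bp
  86→92: 6 bp
  92→98: 6 bp
  98→112: 14 bp
  112→132: 20 bp
  132→147: 15 bp
  147→153: 6 bp
  153→168: 15 bp
  168→175: 7 bp
  175→180: 5 bp
  180→202: 22 bp
  202→211: 9 bp
  211→215: 4 bp
  215→225: 10 bp
  225→228: 3 bp
  228→237: 9 bp
  237→239: 2 bp
  239→246: 7 bp
  246→252: 6 bp
  252→5 (wrap): 265-252+5 = 18 bp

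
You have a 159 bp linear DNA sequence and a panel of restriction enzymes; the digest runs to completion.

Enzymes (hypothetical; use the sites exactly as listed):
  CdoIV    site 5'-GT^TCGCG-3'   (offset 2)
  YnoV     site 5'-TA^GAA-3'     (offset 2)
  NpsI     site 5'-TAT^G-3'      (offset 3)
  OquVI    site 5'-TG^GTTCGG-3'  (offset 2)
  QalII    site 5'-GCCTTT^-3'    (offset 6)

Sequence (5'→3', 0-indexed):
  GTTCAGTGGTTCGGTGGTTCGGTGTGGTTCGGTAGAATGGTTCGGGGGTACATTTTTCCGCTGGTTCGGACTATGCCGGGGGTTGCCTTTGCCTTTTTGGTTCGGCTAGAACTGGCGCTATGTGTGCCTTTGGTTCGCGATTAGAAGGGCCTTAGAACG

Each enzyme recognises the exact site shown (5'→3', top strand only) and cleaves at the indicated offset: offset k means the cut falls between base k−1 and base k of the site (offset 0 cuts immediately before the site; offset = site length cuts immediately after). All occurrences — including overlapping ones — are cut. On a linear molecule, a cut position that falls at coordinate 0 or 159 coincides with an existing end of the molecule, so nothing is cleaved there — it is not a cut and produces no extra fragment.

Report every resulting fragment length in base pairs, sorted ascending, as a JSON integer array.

Per-enzyme occurrences:
  CdoIV (GTTCGCG, off=2): starts [132] → cuts [134]
  YnoV (TAGAA, off=2): starts [32, 106, 141, 152] → cuts [34, 108, 143, 154]
  NpsI (TATG, off=3): starts [71, 118] → cuts [74, 121]
  OquVI (TGGTTCGG, off=2): starts [6, 14, 24, 37, 61, 97] → cuts [8, 16, 26, 39, 63, 99]
  QalII (GCCTTT, off=6): starts [84, 90, 125] → cuts [90, 96, 131]

All cut coordinates (distinct, sorted): [8, 16, 26, 34, 39, 63, 74, 90, 96, 99, 108, 121, 131, 134, 143, 154]

Fragment lengths:
  [0,8): 8 bp
  [8,16): 8 bp
  [16,26): 10 bp
  [26,34): 8 bp
  [34,39): 5 bp
  [39,63): 24 bp
  [63,74): 11 bp
  [74,90): 16 bp
  [90,96): 6 bp
  [96,99): 3 bp
  [99,108): 9 bp
  [108,121): 13 bp
  [121,131): 10 bp
  [131,134): 3 bp
  [134,143): 9 bp
  [143,154): 11 bp
  [154,159): 5 bp

[3,3,5,5,6,8,8,8,9,9,10,10,11,11,13,16,24]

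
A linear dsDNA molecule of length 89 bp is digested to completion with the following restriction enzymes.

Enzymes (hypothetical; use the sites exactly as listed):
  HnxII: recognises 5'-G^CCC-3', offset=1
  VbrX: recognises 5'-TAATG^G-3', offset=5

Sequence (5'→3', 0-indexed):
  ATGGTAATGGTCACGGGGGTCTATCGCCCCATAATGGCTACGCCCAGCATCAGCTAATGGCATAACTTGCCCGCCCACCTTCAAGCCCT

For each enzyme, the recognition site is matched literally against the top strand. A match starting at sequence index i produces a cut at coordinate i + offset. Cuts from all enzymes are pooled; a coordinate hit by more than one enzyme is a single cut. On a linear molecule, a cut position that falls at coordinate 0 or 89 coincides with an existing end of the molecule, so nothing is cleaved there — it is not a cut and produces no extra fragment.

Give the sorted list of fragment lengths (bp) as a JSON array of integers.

Site scan:
  HnxII (GCCC, off=1): starts [25, 41, 68, 72, 84] → cuts [26, 42, 69, 73, 85]
  VbrX (TAATGG, off=5): starts [4, 31, 54] → cuts [9, 36, 59]

All cut coordinates (distinct, sorted): [9, 26, 36, 42, 59, 69, 73, 85]

Fragments:
  [0,9): 9 bp
  [9,26): 17 bp
  [26,36): 10 bp
  [36,42): 6 bp
  [42,59): 17 bp
  [59,69): 10 bp
  [69,73): 4 bp
  [73,85): 12 bp
  [85,89): 4 bp

[4,4,6,9,10,10,12,17,17]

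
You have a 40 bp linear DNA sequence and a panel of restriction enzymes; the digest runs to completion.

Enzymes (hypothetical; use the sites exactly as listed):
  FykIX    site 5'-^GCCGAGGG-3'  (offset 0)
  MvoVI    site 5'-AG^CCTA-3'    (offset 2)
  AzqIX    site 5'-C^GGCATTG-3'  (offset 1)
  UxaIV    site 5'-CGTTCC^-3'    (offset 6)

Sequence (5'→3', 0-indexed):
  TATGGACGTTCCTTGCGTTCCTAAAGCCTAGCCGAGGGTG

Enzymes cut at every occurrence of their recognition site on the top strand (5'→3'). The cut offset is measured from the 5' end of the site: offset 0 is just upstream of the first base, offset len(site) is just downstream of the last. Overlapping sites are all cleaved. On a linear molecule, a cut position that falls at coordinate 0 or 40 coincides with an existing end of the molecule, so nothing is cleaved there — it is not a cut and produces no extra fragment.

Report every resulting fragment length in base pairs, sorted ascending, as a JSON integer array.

[4,5,9,10,12]

Per-enzyme occurrences:
  FykIX (GCCGAGGG, off=0): starts [30] → cuts [30]
  MvoVI (AGCCTA, off=2): starts [24] → cuts [26]
  AzqIX (CGGCATTG, off=1): no sites
  UxaIV (CGTTCC, off=6): starts [6, 15] → cuts [12, 21]

All cut coordinates (distinct, sorted): [12, 21, 26, 30]

Fragment lengths:
  [0,12): 12 bp
  [12,21): 9 bp
  [21,26): 5 bp
  [26,30): 4 bp
  [30,40): 10 bp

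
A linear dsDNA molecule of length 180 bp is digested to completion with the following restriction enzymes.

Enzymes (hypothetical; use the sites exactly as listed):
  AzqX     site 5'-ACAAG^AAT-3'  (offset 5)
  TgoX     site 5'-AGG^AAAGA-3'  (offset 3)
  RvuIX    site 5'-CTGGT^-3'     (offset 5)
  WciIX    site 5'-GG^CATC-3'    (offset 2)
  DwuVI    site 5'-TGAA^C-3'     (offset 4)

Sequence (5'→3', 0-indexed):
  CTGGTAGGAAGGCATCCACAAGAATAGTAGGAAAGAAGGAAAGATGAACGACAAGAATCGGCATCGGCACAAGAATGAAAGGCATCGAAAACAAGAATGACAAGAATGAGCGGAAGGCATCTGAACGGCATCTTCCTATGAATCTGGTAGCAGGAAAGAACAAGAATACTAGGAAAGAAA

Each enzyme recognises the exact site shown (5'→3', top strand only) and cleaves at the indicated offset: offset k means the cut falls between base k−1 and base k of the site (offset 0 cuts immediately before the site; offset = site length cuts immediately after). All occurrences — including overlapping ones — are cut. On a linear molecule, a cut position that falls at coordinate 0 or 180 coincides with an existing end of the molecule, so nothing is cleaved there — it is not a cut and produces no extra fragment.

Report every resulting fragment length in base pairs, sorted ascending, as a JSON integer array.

[3,5,6,6,7,7,7,8,8,9,9,9,9,9,10,10,12,13,13,20]

Scan for sites:
  AzqX (ACAAGAAT, off=5): starts [17, 50, 68, 90, 99, 159] → cuts [22, 55, 73, 95, 104, 164]
  TgoX (AGGAAAGA, off=3): starts [28, 36, 151, 170] → cuts [31, 39, 154, 173]
  RvuIX (CTGGT, off=5): starts [0, 143] → cuts [5, 148]
  WciIX (GGCATC, off=2): starts [10, 59, 80, 115, 126] → cuts [12, 61, 82, 117, 128]
  DwuVI (TGAAC, off=4): starts [44, 121] → cuts [48, 125]

All cut coordinates (distinct, sorted): [5, 12, 22, 31, 39, 48, 55, 61, 73, 82, 95, 104, 117, 125, 128, 148, 154, 164, 173]

Fragments:
  [0,5): 5 bp
  [5,12): 7 bp
  [12,22): 10 bp
  [22,31): 9 bp
  [31,39): 8 bp
  [39,48): 9 bp
  [48,55): 7 bp
  [55,61): 6 bp
  [61,73): 12 bp
  [73,82): 9 bp
  [82,95): 13 bp
  [95,104): 9 bp
  [104,117): 13 bp
  [117,125): 8 bp
  [125,128): 3 bp
  [128,148): 20 bp
  [148,154): 6 bp
  [154,164): 10 bp
  [164,173): 9 bp
  [173,180): 7 bp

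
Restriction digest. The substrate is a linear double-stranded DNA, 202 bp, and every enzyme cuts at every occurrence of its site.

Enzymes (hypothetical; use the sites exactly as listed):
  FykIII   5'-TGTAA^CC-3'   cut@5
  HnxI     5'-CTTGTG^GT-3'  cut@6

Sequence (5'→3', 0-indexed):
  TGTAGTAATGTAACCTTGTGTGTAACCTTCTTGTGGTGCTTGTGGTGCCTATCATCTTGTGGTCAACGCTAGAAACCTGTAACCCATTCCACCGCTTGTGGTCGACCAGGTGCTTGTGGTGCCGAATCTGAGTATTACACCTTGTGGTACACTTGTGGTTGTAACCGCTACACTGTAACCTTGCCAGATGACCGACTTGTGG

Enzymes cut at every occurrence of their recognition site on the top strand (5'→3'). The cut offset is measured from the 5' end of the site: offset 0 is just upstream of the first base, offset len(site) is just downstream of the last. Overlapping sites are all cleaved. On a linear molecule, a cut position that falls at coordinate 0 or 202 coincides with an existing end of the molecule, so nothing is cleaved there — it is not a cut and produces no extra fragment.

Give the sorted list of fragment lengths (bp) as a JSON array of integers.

[7,9,10,11,12,13,14,17,18,18,21,24,28]

Site scan:
  FykIII (TGTAACC, off=5): starts [8, 20, 77, 159, 173] → cuts [13, 25, 82, 164, 178]
  HnxI (CTTGTGGT, off=6): starts [29, 38, 55, 94, 112, 140, 151] → cuts [35, 44, 61, 100, 118, 146, 157]

All cut coordinates (distinct, sorted): [13, 25, 35, 44, 61, 82, 100, 118, 146, 157, 164, 178]

Fragment lengths:
  [0,13): 13 bp
  [13,25): 12 bp
  [25,35): 10 bp
  [35,44): 9 bp
  [44,61): 17 bp
  [61,82): 21 bp
  [82,100): 18 bp
  [100,118): 18 bp
  [118,146): 28 bp
  [146,157): 11 bp
  [157,164): 7 bp
  [164,178): 14 bp
  [178,202): 24 bp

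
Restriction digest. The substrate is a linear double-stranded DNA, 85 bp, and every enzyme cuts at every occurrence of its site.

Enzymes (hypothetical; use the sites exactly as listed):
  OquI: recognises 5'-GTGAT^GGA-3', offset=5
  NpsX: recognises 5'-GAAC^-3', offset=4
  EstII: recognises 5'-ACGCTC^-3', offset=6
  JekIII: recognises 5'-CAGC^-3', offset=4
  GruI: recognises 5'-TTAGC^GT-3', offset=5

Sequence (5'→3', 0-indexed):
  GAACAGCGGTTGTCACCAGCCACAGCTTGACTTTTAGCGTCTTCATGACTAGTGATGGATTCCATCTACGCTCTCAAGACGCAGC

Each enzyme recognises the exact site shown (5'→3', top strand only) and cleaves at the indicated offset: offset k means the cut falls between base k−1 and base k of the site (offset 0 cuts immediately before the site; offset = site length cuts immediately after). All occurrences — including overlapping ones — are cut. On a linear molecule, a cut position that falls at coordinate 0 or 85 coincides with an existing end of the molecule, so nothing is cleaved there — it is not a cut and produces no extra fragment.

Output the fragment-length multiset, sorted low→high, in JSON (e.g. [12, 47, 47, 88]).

Scan for sites:
  OquI GTGATGGA/5: at [51] ⇒ [56]
  NpsX GAAC/4: at [0] ⇒ [4]
  EstII ACGCTC/6: at [67] ⇒ [73]
  JekIII CAGC/4: at [3, 16, 22, 81] ⇒ [7, 20, 26] (position 85 is a terminus of the linear molecule — no cut)
  GruI TTAGCGT/5: at [33] ⇒ [38]

Pooled cuts: [4, 7, 20, 26, 38, 56, 73]

Fragments:
  [0,4): 4 bp
  [4,7): 3 bp
  [7,20): 13 bp
  [20,26): 6 bp
  [26,38): 12 bp
  [38,56): 18 bp
  [56,73): 17 bp
  [73,85): 12 bp

[3,4,6,12,12,13,17,18]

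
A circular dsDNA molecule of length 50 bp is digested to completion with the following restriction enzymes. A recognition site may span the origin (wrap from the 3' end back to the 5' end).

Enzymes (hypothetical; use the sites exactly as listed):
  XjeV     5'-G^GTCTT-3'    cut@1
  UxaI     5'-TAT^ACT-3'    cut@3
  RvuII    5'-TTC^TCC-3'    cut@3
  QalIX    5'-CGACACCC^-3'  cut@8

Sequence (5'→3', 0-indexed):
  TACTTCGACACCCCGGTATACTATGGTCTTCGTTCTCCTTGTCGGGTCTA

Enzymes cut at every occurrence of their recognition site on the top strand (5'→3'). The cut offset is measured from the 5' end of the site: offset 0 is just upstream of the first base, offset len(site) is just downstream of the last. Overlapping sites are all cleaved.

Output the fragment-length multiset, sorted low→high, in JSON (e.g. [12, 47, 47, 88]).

Per-enzyme occurrences:
  XjeV (GGTCTT, off=1): starts [24] → cuts [25]
  UxaI (TATACT, off=3): starts [16, 48] → cuts [1, 19]
  RvuII (TTCTCC, off=3): starts [32] → cuts [35]
  QalIX (CGACACCC, off=8): starts [5] → cuts [13]

Pooled cuts: [1, 13, 19, 25, 35]

Fragments:
  1→13: 12 bp
  13→19: 6 bp
  19→25: 6 bp
  25→35: 10 bp
  35→1 (wrap): 50-35+1 = 16 bp

[6,6,10,12,16]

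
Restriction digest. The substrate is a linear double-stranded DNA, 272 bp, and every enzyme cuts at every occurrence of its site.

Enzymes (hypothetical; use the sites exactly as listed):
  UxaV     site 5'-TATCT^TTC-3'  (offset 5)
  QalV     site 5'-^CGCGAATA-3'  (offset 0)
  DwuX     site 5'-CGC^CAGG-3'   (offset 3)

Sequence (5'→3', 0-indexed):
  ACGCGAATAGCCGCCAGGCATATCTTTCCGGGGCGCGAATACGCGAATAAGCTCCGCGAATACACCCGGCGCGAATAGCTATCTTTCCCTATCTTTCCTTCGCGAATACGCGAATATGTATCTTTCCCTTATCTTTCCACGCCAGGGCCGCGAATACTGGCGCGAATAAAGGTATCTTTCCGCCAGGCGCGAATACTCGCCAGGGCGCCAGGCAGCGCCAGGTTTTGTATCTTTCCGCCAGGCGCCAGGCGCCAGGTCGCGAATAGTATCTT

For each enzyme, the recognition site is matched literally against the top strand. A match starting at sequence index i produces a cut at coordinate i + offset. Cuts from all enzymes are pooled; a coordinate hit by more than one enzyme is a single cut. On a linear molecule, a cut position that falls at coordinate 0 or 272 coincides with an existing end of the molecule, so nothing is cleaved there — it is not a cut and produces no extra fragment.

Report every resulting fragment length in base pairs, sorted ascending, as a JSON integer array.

Scan for sites:
  UxaV (TATCTTTC, off=5): starts [20, 79, 89, 118, 129, 172, 227] → cuts [25, 84, 94, 123, 134, 177, 232]
  QalV (CGCGAATA, off=0): starts [1, 33, 41, 54, 69, 100, 108, 148, 160, 187, 257] → cuts [1, 33, 41, 54, 69, 100, 108, 148, 160, 187, 257]
  DwuX (CGCCAGG, off=3): starts [11, 139, 180, 197, 205, 215, 235, 242, 249] → cuts [14, 142, 183, 200, 208, 218, 238, 245, 252]

Pooled cuts: [1, 14, 25, 33, 41, 54, 69, 84, 94, 100, 108, 123, 134, 142, 148, 160, 177, 183, 187, 200, 208, 218, 232, 238, 245, 252, 257]

Fragment lengths:
  [0,1): 1 bp
  [1,14): 13 bp
  [14,25): 11 bp
  [25,33): 8 bp
  [33,41): 8 bp
  [41,54): 13 bp
  [54,69): 15 bp
  [69,84): 15 bp
  [84,94): 10 bp
  [94,100): 6 bp
  [100,108): 8 bp
  [108,123): 15 bp
  [123,134): 11 bp
  [134,142): 8 bp
  [142,148): 6 bp
  [148,160): 12 bp
  [160,177): 17 bp
  [177,183): 6 bp
  [183,187): 4 bp
  [187,200): 13 bp
  [200,208): 8 bp
  [208,218): 10 bp
  [218,232): 14 bp
  [232,238): 6 bp
  [238,245): 7 bp
  [245,252): 7 bp
  [252,257): 5 bp
  [257,272): 15 bp

[1,4,5,6,6,6,6,7,7,8,8,8,8,8,10,10,11,11,12,13,13,13,14,15,15,15,15,17]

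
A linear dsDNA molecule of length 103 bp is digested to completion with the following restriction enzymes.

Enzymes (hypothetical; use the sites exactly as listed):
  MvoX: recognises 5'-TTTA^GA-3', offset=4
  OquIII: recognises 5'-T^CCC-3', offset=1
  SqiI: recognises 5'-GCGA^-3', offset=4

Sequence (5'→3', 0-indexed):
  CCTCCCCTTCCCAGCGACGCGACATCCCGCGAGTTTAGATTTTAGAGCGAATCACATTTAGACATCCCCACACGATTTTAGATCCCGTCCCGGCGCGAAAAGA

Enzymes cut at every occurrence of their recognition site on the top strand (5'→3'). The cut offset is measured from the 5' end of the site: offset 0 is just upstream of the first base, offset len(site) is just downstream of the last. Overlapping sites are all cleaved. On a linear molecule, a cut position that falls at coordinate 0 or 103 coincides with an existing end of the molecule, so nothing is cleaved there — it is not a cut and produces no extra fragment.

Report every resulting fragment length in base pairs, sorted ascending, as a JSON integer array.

[3,3,3,5,5,5,5,5,6,6,7,7,8,10,10,15]

Per-enzyme occurrences:
  MvoX (TTTAGA, off=4): starts [33, 40, 56, 76] → cuts [37, 44, 60, 80]
  OquIII (TCCC, off=1): starts [2, 8, 24, 64, 82, 87] → cuts [3, 9, 25, 65, 83, 88]
  SqiI (GCGA, off=4): starts [13, 18, 28, 46, 94] → cuts [17, 22, 32, 50, 98]

Pooled cuts: [3, 9, 17, 22, 25, 32, 37, 44, 50, 60, 65, 80, 83, 88, 98]

Fragment lengths:
  [0,3): 3 bp
  [3,9): 6 bp
  [9,17): 8 bp
  [17,22): 5 bp
  [22,25): 3 bp
  [25,32): 7 bp
  [32,37): 5 bp
  [37,44): 7 bp
  [44,50): 6 bp
  [50,60): 10 bp
  [60,65): 5 bp
  [65,80): 15 bp
  [80,83): 3 bp
  [83,88): 5 bp
  [88,98): 10 bp
  [98,103): 5 bp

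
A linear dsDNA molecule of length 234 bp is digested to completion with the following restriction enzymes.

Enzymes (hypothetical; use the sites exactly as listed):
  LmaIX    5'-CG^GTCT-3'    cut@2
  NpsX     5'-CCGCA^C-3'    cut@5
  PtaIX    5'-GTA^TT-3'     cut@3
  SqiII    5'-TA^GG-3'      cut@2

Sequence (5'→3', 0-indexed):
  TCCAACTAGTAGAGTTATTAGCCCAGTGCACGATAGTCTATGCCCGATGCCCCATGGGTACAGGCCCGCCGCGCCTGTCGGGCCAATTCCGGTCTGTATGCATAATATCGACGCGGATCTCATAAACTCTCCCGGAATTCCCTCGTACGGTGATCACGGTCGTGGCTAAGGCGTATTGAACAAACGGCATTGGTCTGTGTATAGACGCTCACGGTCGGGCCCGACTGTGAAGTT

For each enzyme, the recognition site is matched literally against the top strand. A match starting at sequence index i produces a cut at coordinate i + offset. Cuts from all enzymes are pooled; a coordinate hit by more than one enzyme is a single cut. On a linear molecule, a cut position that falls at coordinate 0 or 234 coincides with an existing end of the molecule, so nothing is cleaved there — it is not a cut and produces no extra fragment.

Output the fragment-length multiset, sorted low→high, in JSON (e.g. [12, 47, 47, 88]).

[59,84,91]

Scan for sites:
  LmaIX (CGGTCT, off=2): starts [89] → cuts [91]
  NpsX (CCGCAC, off=5): no sites
  PtaIX (GTATT, off=3): starts [172] → cuts [175]
  SqiII (TAGG, off=2): no sites

All cut coordinates (distinct, sorted): [91, 175]

Fragment lengths:
  [0,91): 91 bp
  [91,175): 84 bp
  [175,234): 59 bp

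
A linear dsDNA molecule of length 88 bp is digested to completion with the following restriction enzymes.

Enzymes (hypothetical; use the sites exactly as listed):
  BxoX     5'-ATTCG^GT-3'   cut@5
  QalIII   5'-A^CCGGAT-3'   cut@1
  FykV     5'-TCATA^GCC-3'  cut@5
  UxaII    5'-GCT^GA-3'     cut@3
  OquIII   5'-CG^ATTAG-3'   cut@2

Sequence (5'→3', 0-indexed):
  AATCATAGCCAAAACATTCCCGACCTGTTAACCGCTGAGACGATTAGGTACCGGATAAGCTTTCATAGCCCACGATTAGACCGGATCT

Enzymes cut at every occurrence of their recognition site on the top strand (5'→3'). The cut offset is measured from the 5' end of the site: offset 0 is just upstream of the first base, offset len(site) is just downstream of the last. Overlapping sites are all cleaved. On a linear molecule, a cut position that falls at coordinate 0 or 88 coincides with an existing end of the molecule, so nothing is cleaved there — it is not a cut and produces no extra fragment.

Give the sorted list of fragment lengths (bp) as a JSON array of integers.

Scan for sites:
  BxoX (ATTCGGT, off=5): no sites
  QalIII (ACCGGAT, off=1): starts [49, 79] → cuts [50, 80]
  FykV (TCATAGCC, off=5): starts [2, 62] → cuts [7, 67]
  UxaII (GCTGA, off=3): starts [33] → cuts [36]
  OquIII (CGATTAG, off=2): starts [40, 72] → cuts [42, 74]

All cut coordinates (distinct, sorted): [7, 36, 42, 50, 67, 74, 80]

Fragments:
  [0,7): 7 bp
  [7,36): 29 bp
  [36,42): 6 bp
  [42,50): 8 bp
  [50,67): 17 bp
  [67,74): 7 bp
  [74,80): 6 bp
  [80,88): 8 bp

[6,6,7,7,8,8,17,29]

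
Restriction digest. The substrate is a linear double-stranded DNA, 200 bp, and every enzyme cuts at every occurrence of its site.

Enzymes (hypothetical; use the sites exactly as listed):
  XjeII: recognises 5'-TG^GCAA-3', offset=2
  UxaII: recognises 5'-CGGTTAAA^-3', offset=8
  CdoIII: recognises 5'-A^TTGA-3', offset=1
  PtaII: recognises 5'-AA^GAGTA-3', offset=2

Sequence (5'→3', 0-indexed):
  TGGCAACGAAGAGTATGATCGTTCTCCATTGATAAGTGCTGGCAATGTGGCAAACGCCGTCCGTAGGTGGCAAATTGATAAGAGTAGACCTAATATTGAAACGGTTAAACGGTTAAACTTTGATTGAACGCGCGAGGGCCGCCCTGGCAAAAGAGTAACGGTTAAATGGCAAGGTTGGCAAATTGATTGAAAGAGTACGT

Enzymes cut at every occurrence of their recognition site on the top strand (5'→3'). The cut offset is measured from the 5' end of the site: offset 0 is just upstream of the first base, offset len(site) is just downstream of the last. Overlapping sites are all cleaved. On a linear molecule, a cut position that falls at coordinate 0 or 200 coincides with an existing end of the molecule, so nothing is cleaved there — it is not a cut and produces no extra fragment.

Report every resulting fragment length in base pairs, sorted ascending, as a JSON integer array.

Site scan:
  XjeII TGGCAA/2: at [0, 39, 47, 67, 144, 166, 175] ⇒ [2, 41, 49, 69, 146, 168, 177]
  UxaII CGGTTAAA/8: at [101, 109, 158] ⇒ [109, 117, 166]
  CdoIII ATTGA/1: at [27, 73, 94, 122, 181, 185] ⇒ [28, 74, 95, 123, 182, 186]
  PtaII AAGAGTA/2: at [8, 79, 150, 190] ⇒ [10, 81, 152, 192]

Pooled cuts: [2, 10, 28, 41, 49, 69, 74, 81, 95, 109, 117, 123, 146, 152, 166, 168, 177, 182, 186, 192]

Fragment lengths:
  [0,2): 2 bp
  [2,10): 8 bp
  [10,28): 18 bp
  [28,41): 13 bp
  [41,49): 8 bp
  [49,69): 20 bp
  [69,74): 5 bp
  [74,81): 7 bp
  [81,95): 14 bp
  [95,109): 14 bp
  [109,117): 8 bp
  [117,123): 6 bp
  [123,146): 23 bp
  [146,152): 6 bp
  [152,166): 14 bp
  [166,168): 2 bp
  [168,177): 9 bp
  [177,182): 5 bp
  [182,186): 4 bp
  [186,192): 6 bp
  [192,200): 8 bp

[2,2,4,5,5,6,6,6,7,8,8,8,8,9,13,14,14,14,18,20,23]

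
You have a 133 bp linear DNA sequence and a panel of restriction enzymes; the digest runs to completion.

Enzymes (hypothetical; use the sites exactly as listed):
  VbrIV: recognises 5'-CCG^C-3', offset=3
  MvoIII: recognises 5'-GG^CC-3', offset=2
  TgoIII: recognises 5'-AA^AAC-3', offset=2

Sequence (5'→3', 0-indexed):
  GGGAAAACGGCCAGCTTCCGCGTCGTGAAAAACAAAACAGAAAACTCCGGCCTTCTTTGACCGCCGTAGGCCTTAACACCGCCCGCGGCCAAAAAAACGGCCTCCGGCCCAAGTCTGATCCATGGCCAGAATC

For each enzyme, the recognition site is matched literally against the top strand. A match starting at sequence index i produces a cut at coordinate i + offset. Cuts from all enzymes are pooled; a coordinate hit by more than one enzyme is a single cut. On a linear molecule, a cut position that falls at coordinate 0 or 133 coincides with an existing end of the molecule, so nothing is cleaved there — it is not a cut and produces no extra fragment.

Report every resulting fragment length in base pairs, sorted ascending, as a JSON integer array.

[3,4,5,5,5,5,7,7,7,7,8,8,10,10,11,13,18]

Site scan:
  VbrIV CCGC/3: at [17, 60, 78, 82] ⇒ [20, 63, 81, 85]
  MvoIII GGCC/2: at [8, 48, 68, 86, 98, 105, 123] ⇒ [10, 50, 70, 88, 100, 107, 125]
  TgoIII AAAAC/2: at [3, 28, 33, 40, 93] ⇒ [5, 30, 35, 42, 95]

All cut coordinates (distinct, sorted): [5, 10, 20, 30, 35, 42, 50, 63, 70, 81, 85, 88, 95, 100, 107, 125]

Fragments:
  [0,5): 5 bp
  [5,10): 5 bp
  [10,20): 10 bp
  [20,30): 10 bp
  [30,35): 5 bp
  [35,42): 7 bp
  [42,50): 8 bp
  [50,63): 13 bp
  [63,70): 7 bp
  [70,81): 11 bp
  [81,85): 4 bp
  [85,88): 3 bp
  [88,95): 7 bp
  [95,100): 5 bp
  [100,107): 7 bp
  [107,125): 18 bp
  [125,133): 8 bp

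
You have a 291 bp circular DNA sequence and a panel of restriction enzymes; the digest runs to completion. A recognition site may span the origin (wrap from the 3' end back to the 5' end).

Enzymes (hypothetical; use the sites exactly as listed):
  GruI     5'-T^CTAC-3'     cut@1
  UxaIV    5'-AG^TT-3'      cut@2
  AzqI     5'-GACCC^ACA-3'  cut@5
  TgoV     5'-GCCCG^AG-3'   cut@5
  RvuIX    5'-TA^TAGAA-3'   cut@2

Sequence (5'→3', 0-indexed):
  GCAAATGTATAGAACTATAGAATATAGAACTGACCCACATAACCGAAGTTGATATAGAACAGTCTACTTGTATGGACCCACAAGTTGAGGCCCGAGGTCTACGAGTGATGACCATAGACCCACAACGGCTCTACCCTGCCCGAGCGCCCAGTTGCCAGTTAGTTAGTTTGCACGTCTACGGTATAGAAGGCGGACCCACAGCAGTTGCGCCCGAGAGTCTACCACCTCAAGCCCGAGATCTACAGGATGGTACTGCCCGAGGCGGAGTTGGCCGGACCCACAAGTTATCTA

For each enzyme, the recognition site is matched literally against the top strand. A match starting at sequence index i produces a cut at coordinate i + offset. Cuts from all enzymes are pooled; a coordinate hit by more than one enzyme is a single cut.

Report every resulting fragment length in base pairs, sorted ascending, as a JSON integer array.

Site scan:
  GruI TCTAC/1: at [62, 97, 129, 174, 217, 238] ⇒ [63, 98, 130, 175, 218, 239]
  UxaIV AGTT/2: at [46, 82, 149, 156, 160, 164, 202, 265, 282] ⇒ [48, 84, 151, 158, 162, 166, 204, 267, 284]
  AzqI GACCCACA/5: at [31, 74, 116, 192, 274] ⇒ [36, 79, 121, 197, 279]
  TgoV GCCCGAG/5: at [89, 137, 208, 230, 254] ⇒ [94, 142, 213, 235, 259]
  RvuIX TATAGAA/2: at [7, 15, 22, 52, 181] ⇒ [9, 17, 24, 54, 183]

All cut coordinates (distinct, sorted): [9, 17, 24, 36, 48, 54, 63, 79, 84, 94, 98, 121, 130, 142, 151, 158, 162, 166, 175, 183, 197, 204, 213, 218, 235, 239, 259, 267, 279, 284]

Fragment lengths:
  9→17: 8 bp
  17→24: 7 bp
  24→36: 12 bp
  36→48: 12 bp
  48→54: 6 bp
  54→63: 9 bp
  63→79: 16 bp
  79→84: 5 bp
  84→94: 10 bp
  94→98: 4 bp
  98→121: 23 bp
  121→130: 9 bp
  130→142: 12 bp
  142→151: 9 bp
  151→158: 7 bp
  158→162: 4 bp
  162→166: 4 bp
  166→175: 9 bp
  175→183: 8 bp
  183→197: 14 bp
  197→204: 7 bp
  204→213: 9 bp
  213→218: 5 bp
  218→235: 17 bp
  235→239: 4 bp
  239→259: 20 bp
  259→267: 8 bp
  267→279: 12 bp
  279→284: 5 bp
  284→9 (wrap): 291-284+9 = 16 bp

[4,4,4,4,5,5,5,6,7,7,7,8,8,8,9,9,9,9,9,10,12,12,12,12,14,16,16,17,20,23]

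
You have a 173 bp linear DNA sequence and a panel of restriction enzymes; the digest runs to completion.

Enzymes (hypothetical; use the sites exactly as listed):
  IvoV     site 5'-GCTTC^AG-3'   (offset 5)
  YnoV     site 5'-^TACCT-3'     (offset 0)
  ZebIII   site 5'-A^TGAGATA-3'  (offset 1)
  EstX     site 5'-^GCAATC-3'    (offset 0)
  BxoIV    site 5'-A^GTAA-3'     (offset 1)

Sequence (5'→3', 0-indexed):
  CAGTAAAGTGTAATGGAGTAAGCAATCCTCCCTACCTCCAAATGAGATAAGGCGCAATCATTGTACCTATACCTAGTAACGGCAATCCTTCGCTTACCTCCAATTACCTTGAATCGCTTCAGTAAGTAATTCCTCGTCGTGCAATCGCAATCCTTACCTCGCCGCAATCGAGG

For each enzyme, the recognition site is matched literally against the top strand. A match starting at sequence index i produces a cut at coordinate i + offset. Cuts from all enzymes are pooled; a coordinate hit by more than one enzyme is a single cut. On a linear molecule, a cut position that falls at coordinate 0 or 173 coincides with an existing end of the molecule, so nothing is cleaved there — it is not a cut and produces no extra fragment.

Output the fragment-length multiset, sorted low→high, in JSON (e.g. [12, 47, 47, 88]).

Per-enzyme occurrences:
  IvoV GCTTCAG/5: at [115] ⇒ [120]
  YnoV TACCT/0: at [32, 63, 69, 94, 104, 154] ⇒ [32, 63, 69, 94, 104, 154]
  ZebIII ATGAGATA/1: at [41] ⇒ [42]
  EstX GCAATC/0: at [21, 53, 81, 140, 146, 163] ⇒ [21, 53, 81, 140, 146, 163]
  BxoIV AGTAA/1: at [1, 16, 74, 120, 124] ⇒ [2, 17, 75, 121, 125]

All cut coordinates (distinct, sorted): [2, 17, 21, 32, 42, 53, 63, 69, 75, 81, 94, 104, 120, 121, 125, 140, 146, 154, 163]

Fragments:
  [0,2): 2 bp
  [2,17): 15 bp
  [17,21): 4 bp
  [21,32): 11 bp
  [32,42): 10 bp
  [42,53): 11 bp
  [53,63): 10 bp
  [63,69): 6 bp
  [69,75): 6 bp
  [75,81): 6 bp
  [81,94): 13 bp
  [94,104): 10 bp
  [104,120): 16 bp
  [120,121): 1 bp
  [121,125): 4 bp
  [125,140): 15 bp
  [140,146): 6 bp
  [146,154): 8 bp
  [154,163): 9 bp
  [163,173): 10 bp

[1,2,4,4,6,6,6,6,8,9,10,10,10,10,11,11,13,15,15,16]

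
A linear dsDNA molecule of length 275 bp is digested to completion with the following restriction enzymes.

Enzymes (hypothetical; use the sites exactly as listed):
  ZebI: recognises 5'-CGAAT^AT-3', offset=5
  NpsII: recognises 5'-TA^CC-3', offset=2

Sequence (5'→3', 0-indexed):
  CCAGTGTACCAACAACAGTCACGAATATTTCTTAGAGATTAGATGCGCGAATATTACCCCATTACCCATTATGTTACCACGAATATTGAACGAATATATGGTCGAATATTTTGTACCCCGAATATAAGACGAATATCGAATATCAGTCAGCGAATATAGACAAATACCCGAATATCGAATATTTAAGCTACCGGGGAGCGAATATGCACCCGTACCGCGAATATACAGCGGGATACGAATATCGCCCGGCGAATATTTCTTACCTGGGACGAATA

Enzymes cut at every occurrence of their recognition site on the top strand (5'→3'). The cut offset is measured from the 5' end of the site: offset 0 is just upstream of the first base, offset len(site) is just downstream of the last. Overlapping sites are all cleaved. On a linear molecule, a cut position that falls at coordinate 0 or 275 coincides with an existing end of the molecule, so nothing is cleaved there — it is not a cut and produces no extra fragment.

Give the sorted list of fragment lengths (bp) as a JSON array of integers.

[4,7,7,7,8,8,8,8,8,8,8,10,11,11,11,11,12,12,13,13,14,14,18,18,26]

Scan for sites:
  ZebI (CGAATAT, off=5): starts [21, 47, 79, 90, 102, 118, 129, 136, 150, 168, 175, 198, 217, 235, 249] → cuts [26, 52, 84, 95, 107, 123, 134, 141, 155, 173, 180, 203, 222, 240, 254]
  NpsII (TACC, off=2): starts [6, 54, 62, 74, 113, 164, 188, 212, 260] → cuts [8, 56, 64, 76, 115, 166, 190, 214, 262]

Pooled cuts: [8, 26, 52, 56, 64, 76, 84, 95, 107, 115, 123, 134, 141, 155, 166, 173, 180, 190, 203, 214, 222, 240, 254, 262]

Fragments:
  [0,8): 8 bp
  [8,26): 18 bp
  [26,52): 26 bp
  [52,56): 4 bp
  [56,64): 8 bp
  [64,76): 12 bp
  [76,84): 8 bp
  [84,95): 11 bp
  [95,107): 12 bp
  [107,115): 8 bp
  [115,123): 8 bp
  [123,134): 11 bp
  [134,141): 7 bp
  [141,155): 14 bp
  [155,166): 11 bp
  [166,173): 7 bp
  [173,180): 7 bp
  [180,190): 10 bp
  [190,203): 13 bp
  [203,214): 11 bp
  [214,222): 8 bp
  [222,240): 18 bp
  [240,254): 14 bp
  [254,262): 8 bp
  [262,275): 13 bp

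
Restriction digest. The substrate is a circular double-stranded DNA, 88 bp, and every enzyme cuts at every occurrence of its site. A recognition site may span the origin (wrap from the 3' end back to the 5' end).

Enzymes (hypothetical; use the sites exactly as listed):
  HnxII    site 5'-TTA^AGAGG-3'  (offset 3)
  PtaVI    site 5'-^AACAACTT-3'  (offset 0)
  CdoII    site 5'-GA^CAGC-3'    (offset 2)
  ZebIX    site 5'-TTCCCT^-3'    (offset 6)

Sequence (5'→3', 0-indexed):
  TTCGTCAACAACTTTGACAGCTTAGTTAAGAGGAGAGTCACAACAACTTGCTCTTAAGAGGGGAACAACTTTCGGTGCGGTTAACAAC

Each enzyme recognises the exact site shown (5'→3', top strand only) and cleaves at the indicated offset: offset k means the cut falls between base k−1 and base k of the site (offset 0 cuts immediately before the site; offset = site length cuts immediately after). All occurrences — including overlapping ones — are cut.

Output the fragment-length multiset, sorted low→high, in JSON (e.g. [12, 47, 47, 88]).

Site scan:
  HnxII TTAAGAGG/3: at [25, 53] ⇒ [28, 56]
  PtaVI AACAACTT/0: at [6, 41, 63, 82] ⇒ [6, 41, 63, 82]
  CdoII GACAGC/2: at [15] ⇒ [17]
  ZebIX (TTCCCT, off=6): no sites

All cut coordinates (distinct, sorted): [6, 17, 28, 41, 56, 63, 82]

Fragments:
  6→17: 11 bp
  17→28: 11 bp
  28→41: 13 bp
  41→56: 15 bp
  56→63: 7 bp
  63→82: 19 bp
  82→6 (wrap): 88-82+6 = 12 bp

[7,11,11,12,13,15,19]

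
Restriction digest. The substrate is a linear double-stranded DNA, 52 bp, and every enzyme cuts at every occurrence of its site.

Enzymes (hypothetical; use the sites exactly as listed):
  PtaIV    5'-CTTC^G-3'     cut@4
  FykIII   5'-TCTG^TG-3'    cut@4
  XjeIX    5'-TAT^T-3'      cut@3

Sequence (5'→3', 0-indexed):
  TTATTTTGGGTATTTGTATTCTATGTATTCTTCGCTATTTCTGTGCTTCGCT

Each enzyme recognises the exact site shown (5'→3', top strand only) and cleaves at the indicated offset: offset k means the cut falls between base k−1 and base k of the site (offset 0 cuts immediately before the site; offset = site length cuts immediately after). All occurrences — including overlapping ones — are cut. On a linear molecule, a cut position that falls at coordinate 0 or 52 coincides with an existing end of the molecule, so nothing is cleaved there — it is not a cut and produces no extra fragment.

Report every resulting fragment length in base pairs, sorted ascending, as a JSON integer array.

Site scan:
  PtaIV (CTTCG, off=4): starts [29, 45] → cuts [33, 49]
  FykIII (TCTGTG, off=4): starts [39] → cuts [43]
  XjeIX (TATT, off=3): starts [1, 10, 16, 25, 35] → cuts [4, 13, 19, 28, 38]

All cut coordinates (distinct, sorted): [4, 13, 19, 28, 33, 38, 43, 49]

Fragment lengths:
  [0,4): 4 bp
  [4,13): 9 bp
  [13,19): 6 bp
  [19,28): 9 bp
  [28,33): 5 bp
  [33,38): 5 bp
  [38,43): 5 bp
  [43,49): 6 bp
  [49,52): 3 bp

[3,4,5,5,5,6,6,9,9]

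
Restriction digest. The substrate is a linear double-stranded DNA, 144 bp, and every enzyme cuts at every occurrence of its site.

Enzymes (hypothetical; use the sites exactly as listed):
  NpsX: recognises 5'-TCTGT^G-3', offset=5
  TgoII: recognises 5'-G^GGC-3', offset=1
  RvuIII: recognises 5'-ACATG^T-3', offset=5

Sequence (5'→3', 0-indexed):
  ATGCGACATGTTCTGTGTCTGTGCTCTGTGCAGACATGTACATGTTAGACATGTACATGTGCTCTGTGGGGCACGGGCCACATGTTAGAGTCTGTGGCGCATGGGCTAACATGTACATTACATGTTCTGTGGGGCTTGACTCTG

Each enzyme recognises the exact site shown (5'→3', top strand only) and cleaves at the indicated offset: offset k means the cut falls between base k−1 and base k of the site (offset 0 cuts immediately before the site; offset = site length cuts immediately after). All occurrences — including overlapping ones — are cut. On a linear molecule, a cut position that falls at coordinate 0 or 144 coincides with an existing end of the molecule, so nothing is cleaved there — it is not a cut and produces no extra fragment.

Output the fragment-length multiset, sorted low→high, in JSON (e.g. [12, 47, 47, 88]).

[2,2,6,6,6,6,6,6,7,8,8,9,9,9,10,10,11,11,12]

Per-enzyme occurrences:
  NpsX TCTGTG/5: at [11, 17, 24, 62, 90, 125] ⇒ [16, 22, 29, 67, 95, 130]
  TgoII GGGC/1: at [68, 74, 102, 131] ⇒ [69, 75, 103, 132]
  RvuIII ACATGT/5: at [5, 33, 39, 48, 54, 79, 108, 119] ⇒ [10, 38, 44, 53, 59, 84, 113, 124]

Pooled cuts: [10, 16, 22, 29, 38, 44, 53, 59, 67, 69, 75, 84, 95, 103, 113, 124, 130, 132]

Fragments:
  [0,10): 10 bp
  [10,16): 6 bp
  [16,22): 6 bp
  [22,29): 7 bp
  [29,38): 9 bp
  [38,44): 6 bp
  [44,53): 9 bp
  [53,59): 6 bp
  [59,67): 8 bp
  [67,69): 2 bp
  [69,75): 6 bp
  [75,84): 9 bp
  [84,95): 11 bp
  [95,103): 8 bp
  [103,113): 10 bp
  [113,124): 11 bp
  [124,130): 6 bp
  [130,132): 2 bp
  [132,144): 12 bp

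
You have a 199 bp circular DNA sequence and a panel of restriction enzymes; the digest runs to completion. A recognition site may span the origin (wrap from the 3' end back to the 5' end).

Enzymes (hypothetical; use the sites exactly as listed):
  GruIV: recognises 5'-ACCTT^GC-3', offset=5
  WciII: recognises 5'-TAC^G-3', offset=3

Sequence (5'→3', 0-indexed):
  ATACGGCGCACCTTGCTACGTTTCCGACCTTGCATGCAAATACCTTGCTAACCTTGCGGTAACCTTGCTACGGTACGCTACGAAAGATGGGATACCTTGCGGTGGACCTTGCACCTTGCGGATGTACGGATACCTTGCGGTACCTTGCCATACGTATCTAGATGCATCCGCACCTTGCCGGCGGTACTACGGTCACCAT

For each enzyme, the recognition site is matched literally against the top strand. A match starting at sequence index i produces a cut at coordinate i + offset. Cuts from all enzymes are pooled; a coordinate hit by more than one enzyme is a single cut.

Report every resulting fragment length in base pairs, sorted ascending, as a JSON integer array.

Per-enzyme occurrences:
  GruIV (ACCTTGC, off=5): starts [9, 26, 41, 50, 61, 93, 105, 112, 131, 141, 171] → cuts [14, 31, 46, 55, 66, 98, 110, 117, 136, 146, 176]
  WciII (TACG, off=3): starts [1, 16, 68, 73, 78, 124, 150, 187] → cuts [4, 19, 71, 76, 81, 127, 153, 190]

All cut coordinates (distinct, sorted): [4, 14, 19, 31, 46, 55, 66, 71, 76, 81, 98, 110, 117, 127, 136, 146, 153, 176, 190]

Fragments:
  4→14: 10 bp
  14→19: 5 bp
  19→31: 12 bp
  31→46: 15 bp
  46→55: 9 bp
  55→66: 11 bp
  66→71: 5 bp
  71→76: 5 bp
  76→81: 5 bp
  81→98: 17 bp
  98→110: 12 bp
  110→117: 7 bp
  117→127: 10 bp
  127→136: 9 bp
  136→146: 10 bp
  146→153: 7 bp
  153→176: 23 bp
  176→190: 14 bp
  190→4 (wrap): 199-190+4 = 13 bp

[5,5,5,5,7,7,9,9,10,10,10,11,12,12,13,14,15,17,23]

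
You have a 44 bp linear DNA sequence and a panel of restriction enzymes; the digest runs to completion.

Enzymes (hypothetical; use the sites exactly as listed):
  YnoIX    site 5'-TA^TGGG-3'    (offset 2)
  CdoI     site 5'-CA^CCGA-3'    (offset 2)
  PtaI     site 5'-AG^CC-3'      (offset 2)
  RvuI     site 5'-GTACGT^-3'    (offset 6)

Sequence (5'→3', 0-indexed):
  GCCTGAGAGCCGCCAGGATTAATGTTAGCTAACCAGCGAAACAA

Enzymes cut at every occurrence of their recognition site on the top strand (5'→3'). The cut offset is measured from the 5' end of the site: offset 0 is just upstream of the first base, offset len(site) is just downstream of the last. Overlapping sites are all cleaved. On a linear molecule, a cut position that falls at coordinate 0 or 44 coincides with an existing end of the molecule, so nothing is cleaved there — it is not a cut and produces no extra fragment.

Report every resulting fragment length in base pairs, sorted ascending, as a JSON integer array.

[9,35]

Scan for sites:
  YnoIX (TATGGG, off=2): no sites
  CdoI (CACCGA, off=2): no sites
  PtaI AGCC/2: at [7] ⇒ [9]
  RvuI (GTACGT, off=6): no sites

All cut coordinates (distinct, sorted): [9]

Fragments:
  [0,9): 9 bp
  [9,44): 35 bp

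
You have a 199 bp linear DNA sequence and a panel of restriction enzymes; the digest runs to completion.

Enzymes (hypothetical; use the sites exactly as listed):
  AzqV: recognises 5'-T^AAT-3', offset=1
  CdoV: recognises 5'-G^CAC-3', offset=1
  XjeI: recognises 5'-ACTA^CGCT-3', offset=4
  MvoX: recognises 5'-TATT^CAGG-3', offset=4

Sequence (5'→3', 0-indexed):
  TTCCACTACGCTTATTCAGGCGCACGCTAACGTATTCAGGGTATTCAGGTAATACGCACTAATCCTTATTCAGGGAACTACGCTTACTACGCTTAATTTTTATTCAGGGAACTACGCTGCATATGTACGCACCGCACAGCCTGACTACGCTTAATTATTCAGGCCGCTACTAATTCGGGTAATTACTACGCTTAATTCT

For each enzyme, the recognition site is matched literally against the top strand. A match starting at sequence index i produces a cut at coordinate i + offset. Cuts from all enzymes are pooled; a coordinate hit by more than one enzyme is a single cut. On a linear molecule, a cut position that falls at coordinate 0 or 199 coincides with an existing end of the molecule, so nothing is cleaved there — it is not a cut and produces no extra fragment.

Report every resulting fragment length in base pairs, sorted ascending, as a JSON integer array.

Site scan:
  AzqV TAAT/1: at [49, 59, 93, 151, 170, 179, 192] ⇒ [50, 60, 94, 152, 171, 180, 193]
  CdoV GCAC/1: at [21, 55, 128, 133] ⇒ [22, 56, 129, 134]
  XjeI ACTACGCT/4: at [4, 76, 85, 110, 143, 184] ⇒ [8, 80, 89, 114, 147, 188]
  MvoX TATTCAGG/4: at [12, 32, 41, 66, 100, 155] ⇒ [16, 36, 45, 70, 104, 159]

Pooled cuts: [8, 16, 22, 36, 45, 50, 56, 60, 70, 80, 89, 94, 104, 114, 129, 134, 147, 152, 159, 171, 180, 188, 193]

Fragment lengths:
  [0,8): 8 bp
  [8,16): 8 bp
  [16,22): 6 bp
  [22,36): 14 bp
  [36,45): 9 bp
  [45,50): 5 bp
  [50,56): 6 bp
  [56,60): 4 bp
  [60,70): 10 bp
  [70,80): 10 bp
  [80,89): 9 bp
  [89,94): 5 bp
  [94,104): 10 bp
  [104,114): 10 bp
  [114,129): 15 bp
  [129,134): 5 bp
  [134,147): 13 bp
  [147,152): 5 bp
  [152,159): 7 bp
  [159,171): 12 bp
  [171,180): 9 bp
  [180,188): 8 bp
  [188,193): 5 bp
  [193,199): 6 bp

[4,5,5,5,5,5,6,6,6,7,8,8,8,9,9,9,10,10,10,10,12,13,14,15]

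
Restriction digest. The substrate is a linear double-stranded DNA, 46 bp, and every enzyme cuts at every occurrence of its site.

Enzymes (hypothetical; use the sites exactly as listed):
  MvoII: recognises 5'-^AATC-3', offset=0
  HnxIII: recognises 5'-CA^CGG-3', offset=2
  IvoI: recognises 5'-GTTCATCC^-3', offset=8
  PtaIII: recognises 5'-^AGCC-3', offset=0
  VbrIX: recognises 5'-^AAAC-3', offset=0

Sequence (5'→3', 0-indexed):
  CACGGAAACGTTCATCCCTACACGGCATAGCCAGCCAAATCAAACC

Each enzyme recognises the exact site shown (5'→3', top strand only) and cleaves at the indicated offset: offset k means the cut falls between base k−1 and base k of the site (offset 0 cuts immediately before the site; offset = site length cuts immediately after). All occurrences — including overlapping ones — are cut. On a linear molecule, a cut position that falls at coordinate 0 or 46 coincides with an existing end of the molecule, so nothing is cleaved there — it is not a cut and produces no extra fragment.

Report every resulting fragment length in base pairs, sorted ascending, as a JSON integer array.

Site scan:
  MvoII (AATC, off=0): starts [37] → cuts [37]
  HnxIII (CACGG, off=2): starts [0, 20] → cuts [2, 22]
  IvoI (GTTCATCC, off=8): starts [9] → cuts [17]
  PtaIII (AGCC, off=0): starts [28, 32] → cuts [28, 32]
  VbrIX (AAAC, off=0): starts [5, 41] → cuts [5, 41]

All cut coordinates (distinct, sorted): [2, 5, 17, 22, 28, 32, 37, 41]

Fragment lengths:
  [0,2): 2 bp
  [2,5): 3 bp
  [5,17): 12 bp
  [17,22): 5 bp
  [22,28): 6 bp
  [28,32): 4 bp
  [32,37): 5 bp
  [37,41): 4 bp
  [41,46): 5 bp

[2,3,4,4,5,5,5,6,12]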